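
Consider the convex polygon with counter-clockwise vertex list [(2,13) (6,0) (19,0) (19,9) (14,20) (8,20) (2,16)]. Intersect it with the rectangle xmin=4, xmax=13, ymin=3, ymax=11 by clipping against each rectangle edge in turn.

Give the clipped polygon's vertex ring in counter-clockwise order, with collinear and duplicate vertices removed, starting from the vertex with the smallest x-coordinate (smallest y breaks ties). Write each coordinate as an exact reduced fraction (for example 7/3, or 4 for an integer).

1. After x ≥ 4: [(4,13/2) (6,0) (19,0) (19,9) (14,20) (8,20) (4,52/3)]
2. After x ≤ 13: [(4,13/2) (6,0) (13,0) (13,20) (8,20) (4,52/3)]
3. After y ≥ 3: [(4,13/2) (66/13,3) (13,3) (13,20) (8,20) (4,52/3)]
4. After y ≤ 11: [(4,11) (4,13/2) (66/13,3) (13,3) (13,11)]
5. Canonical ring: [(4,13/2) (66/13,3) (13,3) (13,11) (4,11)]

Clipped polygon: [(4,13/2) (66/13,3) (13,3) (13,11) (4,11)]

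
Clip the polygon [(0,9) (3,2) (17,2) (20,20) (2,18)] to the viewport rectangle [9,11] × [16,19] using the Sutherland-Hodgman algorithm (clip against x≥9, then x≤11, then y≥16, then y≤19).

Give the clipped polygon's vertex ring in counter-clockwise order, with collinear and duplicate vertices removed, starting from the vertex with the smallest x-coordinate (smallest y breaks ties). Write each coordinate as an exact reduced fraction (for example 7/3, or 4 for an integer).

Clipped polygon: [(9,16) (11,16) (11,19) (9,169/9)]

1. After x ≥ 9: [(9,2) (17,2) (20,20) (9,169/9)]
2. After x ≤ 11: [(9,2) (11,2) (11,19) (9,169/9)]
3. After y ≥ 16: [(9,16) (11,16) (11,19) (9,169/9)]
4. After y ≤ 19: [(9,16) (11,16) (11,19) (9,169/9)]
5. Canonical ring: [(9,16) (11,16) (11,19) (9,169/9)]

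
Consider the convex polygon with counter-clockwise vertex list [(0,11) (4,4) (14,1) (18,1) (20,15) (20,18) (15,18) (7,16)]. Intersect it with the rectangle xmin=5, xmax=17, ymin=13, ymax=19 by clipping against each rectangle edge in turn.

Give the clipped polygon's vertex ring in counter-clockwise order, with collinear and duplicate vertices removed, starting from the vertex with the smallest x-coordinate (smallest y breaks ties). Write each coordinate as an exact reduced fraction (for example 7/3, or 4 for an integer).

Clipped polygon: [(5,13) (17,13) (17,18) (15,18) (7,16) (5,102/7)]

1. After x ≥ 5: [(5,102/7) (5,37/10) (14,1) (18,1) (20,15) (20,18) (15,18) (7,16)]
2. After x ≤ 17: [(5,102/7) (5,37/10) (14,1) (17,1) (17,18) (15,18) (7,16)]
3. After y ≥ 13: [(5,102/7) (5,13) (17,13) (17,18) (15,18) (7,16)]
4. After y ≤ 19: [(5,102/7) (5,13) (17,13) (17,18) (15,18) (7,16)]
5. Canonical ring: [(5,13) (17,13) (17,18) (15,18) (7,16) (5,102/7)]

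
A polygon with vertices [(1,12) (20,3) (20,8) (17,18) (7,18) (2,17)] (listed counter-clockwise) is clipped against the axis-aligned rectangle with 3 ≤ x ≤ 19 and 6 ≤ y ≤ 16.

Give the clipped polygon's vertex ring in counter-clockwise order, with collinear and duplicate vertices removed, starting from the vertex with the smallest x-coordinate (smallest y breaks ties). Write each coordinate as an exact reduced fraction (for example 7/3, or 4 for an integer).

Clipped polygon: [(3,210/19) (41/3,6) (19,6) (19,34/3) (88/5,16) (3,16)]

1. After x ≥ 3: [(3,210/19) (20,3) (20,8) (17,18) (7,18) (3,86/5)]
2. After x ≤ 19: [(3,210/19) (19,66/19) (19,34/3) (17,18) (7,18) (3,86/5)]
3. After y ≥ 6: [(3,210/19) (41/3,6) (19,6) (19,34/3) (17,18) (7,18) (3,86/5)]
4. After y ≤ 16: [(3,16) (3,210/19) (41/3,6) (19,6) (19,34/3) (88/5,16)]
5. Canonical ring: [(3,210/19) (41/3,6) (19,6) (19,34/3) (88/5,16) (3,16)]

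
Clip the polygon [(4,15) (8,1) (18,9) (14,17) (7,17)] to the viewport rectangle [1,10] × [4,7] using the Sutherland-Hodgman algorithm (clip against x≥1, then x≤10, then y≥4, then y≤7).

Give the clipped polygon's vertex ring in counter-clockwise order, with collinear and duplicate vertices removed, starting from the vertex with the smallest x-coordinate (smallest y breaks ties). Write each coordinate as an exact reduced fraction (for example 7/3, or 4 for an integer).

1. After x ≥ 1: [(4,15) (8,1) (18,9) (14,17) (7,17)]
2. After x ≤ 10: [(4,15) (8,1) (10,13/5) (10,17) (7,17)]
3. After y ≥ 4: [(4,15) (50/7,4) (10,4) (10,17) (7,17)]
4. After y ≤ 7: [(44/7,7) (50/7,4) (10,4) (10,7)]
5. Canonical ring: [(44/7,7) (50/7,4) (10,4) (10,7)]

Clipped polygon: [(44/7,7) (50/7,4) (10,4) (10,7)]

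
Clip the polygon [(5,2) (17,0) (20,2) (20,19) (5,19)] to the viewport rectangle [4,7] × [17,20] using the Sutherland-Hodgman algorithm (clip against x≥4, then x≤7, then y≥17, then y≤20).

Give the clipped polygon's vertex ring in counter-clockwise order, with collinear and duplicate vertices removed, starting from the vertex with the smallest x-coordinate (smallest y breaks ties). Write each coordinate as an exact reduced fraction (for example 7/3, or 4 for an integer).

1. After x ≥ 4: [(5,2) (17,0) (20,2) (20,19) (5,19)]
2. After x ≤ 7: [(5,2) (7,5/3) (7,19) (5,19)]
3. After y ≥ 17: [(5,17) (7,17) (7,19) (5,19)]
4. After y ≤ 20: [(5,17) (7,17) (7,19) (5,19)]
5. Canonical ring: [(5,17) (7,17) (7,19) (5,19)]

Clipped polygon: [(5,17) (7,17) (7,19) (5,19)]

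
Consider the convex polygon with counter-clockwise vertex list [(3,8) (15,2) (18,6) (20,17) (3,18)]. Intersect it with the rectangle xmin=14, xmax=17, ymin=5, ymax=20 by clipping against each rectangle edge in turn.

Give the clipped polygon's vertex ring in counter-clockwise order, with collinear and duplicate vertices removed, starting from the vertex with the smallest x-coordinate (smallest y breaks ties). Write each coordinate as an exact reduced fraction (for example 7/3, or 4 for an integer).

1. After x ≥ 14: [(14,5/2) (15,2) (18,6) (20,17) (14,295/17)]
2. After x ≤ 17: [(14,5/2) (15,2) (17,14/3) (17,292/17) (14,295/17)]
3. After y ≥ 5: [(14,5) (17,5) (17,292/17) (14,295/17)]
4. After y ≤ 20: [(14,5) (17,5) (17,292/17) (14,295/17)]
5. Canonical ring: [(14,5) (17,5) (17,292/17) (14,295/17)]

Clipped polygon: [(14,5) (17,5) (17,292/17) (14,295/17)]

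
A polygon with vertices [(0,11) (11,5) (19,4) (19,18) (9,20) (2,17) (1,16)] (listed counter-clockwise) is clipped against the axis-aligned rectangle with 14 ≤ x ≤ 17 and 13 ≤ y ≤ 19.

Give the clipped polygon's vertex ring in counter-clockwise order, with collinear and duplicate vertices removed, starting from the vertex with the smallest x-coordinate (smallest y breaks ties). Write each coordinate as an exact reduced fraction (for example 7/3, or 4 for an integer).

Clipped polygon: [(14,13) (17,13) (17,92/5) (14,19)]

1. After x ≥ 14: [(14,37/8) (19,4) (19,18) (14,19)]
2. After x ≤ 17: [(14,37/8) (17,17/4) (17,92/5) (14,19)]
3. After y ≥ 13: [(14,13) (17,13) (17,92/5) (14,19)]
4. After y ≤ 19: [(14,13) (17,13) (17,92/5) (14,19)]
5. Canonical ring: [(14,13) (17,13) (17,92/5) (14,19)]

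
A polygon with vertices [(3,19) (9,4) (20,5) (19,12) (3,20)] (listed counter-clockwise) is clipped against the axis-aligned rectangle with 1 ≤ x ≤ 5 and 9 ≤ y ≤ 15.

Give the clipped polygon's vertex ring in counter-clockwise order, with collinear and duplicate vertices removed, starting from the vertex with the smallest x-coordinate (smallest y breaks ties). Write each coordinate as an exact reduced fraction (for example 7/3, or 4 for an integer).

1. After x ≥ 1: [(3,19) (9,4) (20,5) (19,12) (3,20)]
2. After x ≤ 5: [(3,19) (5,14) (5,19) (3,20)]
3. After y ≥ 9: [(3,19) (5,14) (5,19) (3,20)]
4. After y ≤ 15: [(23/5,15) (5,14) (5,15)]
5. Canonical ring: [(23/5,15) (5,14) (5,15)]

Clipped polygon: [(23/5,15) (5,14) (5,15)]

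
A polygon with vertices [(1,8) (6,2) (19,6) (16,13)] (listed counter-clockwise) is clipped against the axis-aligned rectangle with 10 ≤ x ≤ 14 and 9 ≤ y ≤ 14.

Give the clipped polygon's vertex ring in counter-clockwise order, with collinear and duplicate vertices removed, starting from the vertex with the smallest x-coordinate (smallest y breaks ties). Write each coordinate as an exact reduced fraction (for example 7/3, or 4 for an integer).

Clipped polygon: [(10,9) (14,9) (14,37/3) (10,11)]

1. After x ≥ 10: [(10,11) (10,42/13) (19,6) (16,13)]
2. After x ≤ 14: [(14,37/3) (10,11) (10,42/13) (14,58/13)]
3. After y ≥ 9: [(14,9) (14,37/3) (10,11) (10,9)]
4. After y ≤ 14: [(14,9) (14,37/3) (10,11) (10,9)]
5. Canonical ring: [(10,9) (14,9) (14,37/3) (10,11)]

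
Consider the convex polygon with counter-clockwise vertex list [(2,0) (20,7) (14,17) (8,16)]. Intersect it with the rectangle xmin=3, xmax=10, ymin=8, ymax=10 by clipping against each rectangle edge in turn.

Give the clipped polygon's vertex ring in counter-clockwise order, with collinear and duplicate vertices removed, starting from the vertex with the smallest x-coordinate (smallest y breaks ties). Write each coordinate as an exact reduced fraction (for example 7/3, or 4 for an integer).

1. After x ≥ 3: [(3,8/3) (3,7/18) (20,7) (14,17) (8,16)]
2. After x ≤ 10: [(3,8/3) (3,7/18) (10,28/9) (10,49/3) (8,16)]
3. After y ≥ 8: [(5,8) (10,8) (10,49/3) (8,16)]
4. After y ≤ 10: [(23/4,10) (5,8) (10,8) (10,10)]
5. Canonical ring: [(5,8) (10,8) (10,10) (23/4,10)]

Clipped polygon: [(5,8) (10,8) (10,10) (23/4,10)]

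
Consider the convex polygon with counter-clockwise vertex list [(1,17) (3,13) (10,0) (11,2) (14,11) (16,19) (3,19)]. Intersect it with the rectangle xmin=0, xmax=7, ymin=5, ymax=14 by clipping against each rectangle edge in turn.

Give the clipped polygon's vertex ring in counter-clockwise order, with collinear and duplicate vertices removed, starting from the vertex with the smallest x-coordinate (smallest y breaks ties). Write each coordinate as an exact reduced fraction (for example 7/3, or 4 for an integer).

Clipped polygon: [(5/2,14) (3,13) (7,39/7) (7,14)]

1. After x ≥ 0: [(1,17) (3,13) (10,0) (11,2) (14,11) (16,19) (3,19)]
2. After x ≤ 7: [(1,17) (3,13) (7,39/7) (7,19) (3,19)]
3. After y ≥ 5: [(1,17) (3,13) (7,39/7) (7,19) (3,19)]
4. After y ≤ 14: [(5/2,14) (3,13) (7,39/7) (7,14)]
5. Canonical ring: [(5/2,14) (3,13) (7,39/7) (7,14)]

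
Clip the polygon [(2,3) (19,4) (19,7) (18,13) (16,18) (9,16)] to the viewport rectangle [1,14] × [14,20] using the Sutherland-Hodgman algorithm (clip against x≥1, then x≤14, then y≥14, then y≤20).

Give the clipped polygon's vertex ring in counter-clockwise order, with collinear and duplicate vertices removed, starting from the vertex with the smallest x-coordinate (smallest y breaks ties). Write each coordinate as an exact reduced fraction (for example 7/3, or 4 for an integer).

Clipped polygon: [(103/13,14) (14,14) (14,122/7) (9,16)]

1. After x ≥ 1: [(2,3) (19,4) (19,7) (18,13) (16,18) (9,16)]
2. After x ≤ 14: [(2,3) (14,63/17) (14,122/7) (9,16)]
3. After y ≥ 14: [(103/13,14) (14,14) (14,122/7) (9,16)]
4. After y ≤ 20: [(103/13,14) (14,14) (14,122/7) (9,16)]
5. Canonical ring: [(103/13,14) (14,14) (14,122/7) (9,16)]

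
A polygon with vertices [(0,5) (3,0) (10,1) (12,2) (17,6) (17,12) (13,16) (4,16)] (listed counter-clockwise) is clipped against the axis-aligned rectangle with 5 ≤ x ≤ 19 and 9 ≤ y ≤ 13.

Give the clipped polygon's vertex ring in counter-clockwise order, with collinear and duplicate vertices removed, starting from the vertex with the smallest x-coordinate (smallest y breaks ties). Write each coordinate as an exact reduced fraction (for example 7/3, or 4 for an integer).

Clipped polygon: [(5,9) (17,9) (17,12) (16,13) (5,13)]

1. After x ≥ 5: [(5,2/7) (10,1) (12,2) (17,6) (17,12) (13,16) (5,16)]
2. After x ≤ 19: [(5,2/7) (10,1) (12,2) (17,6) (17,12) (13,16) (5,16)]
3. After y ≥ 9: [(5,9) (17,9) (17,12) (13,16) (5,16)]
4. After y ≤ 13: [(5,13) (5,9) (17,9) (17,12) (16,13)]
5. Canonical ring: [(5,9) (17,9) (17,12) (16,13) (5,13)]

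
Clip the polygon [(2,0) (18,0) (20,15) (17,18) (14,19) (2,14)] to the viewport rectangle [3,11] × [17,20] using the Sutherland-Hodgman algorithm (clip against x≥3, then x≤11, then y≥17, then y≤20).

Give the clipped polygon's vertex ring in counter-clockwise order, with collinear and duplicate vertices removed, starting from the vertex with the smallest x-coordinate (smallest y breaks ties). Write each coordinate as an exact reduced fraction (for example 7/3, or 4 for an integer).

1. After x ≥ 3: [(3,0) (18,0) (20,15) (17,18) (14,19) (3,173/12)]
2. After x ≤ 11: [(3,0) (11,0) (11,71/4) (3,173/12)]
3. After y ≥ 17: [(11,17) (11,71/4) (46/5,17)]
4. After y ≤ 20: [(11,17) (11,71/4) (46/5,17)]
5. Canonical ring: [(46/5,17) (11,17) (11,71/4)]

Clipped polygon: [(46/5,17) (11,17) (11,71/4)]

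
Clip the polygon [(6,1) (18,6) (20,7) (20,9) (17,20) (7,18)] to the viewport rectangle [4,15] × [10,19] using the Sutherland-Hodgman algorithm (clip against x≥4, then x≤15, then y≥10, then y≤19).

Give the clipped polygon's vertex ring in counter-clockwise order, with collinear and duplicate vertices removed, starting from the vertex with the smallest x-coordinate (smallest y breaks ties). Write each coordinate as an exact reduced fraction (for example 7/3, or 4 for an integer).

Clipped polygon: [(111/17,10) (15,10) (15,19) (12,19) (7,18)]

1. After x ≥ 4: [(6,1) (18,6) (20,7) (20,9) (17,20) (7,18)]
2. After x ≤ 15: [(6,1) (15,19/4) (15,98/5) (7,18)]
3. After y ≥ 10: [(111/17,10) (15,10) (15,98/5) (7,18)]
4. After y ≤ 19: [(111/17,10) (15,10) (15,19) (12,19) (7,18)]
5. Canonical ring: [(111/17,10) (15,10) (15,19) (12,19) (7,18)]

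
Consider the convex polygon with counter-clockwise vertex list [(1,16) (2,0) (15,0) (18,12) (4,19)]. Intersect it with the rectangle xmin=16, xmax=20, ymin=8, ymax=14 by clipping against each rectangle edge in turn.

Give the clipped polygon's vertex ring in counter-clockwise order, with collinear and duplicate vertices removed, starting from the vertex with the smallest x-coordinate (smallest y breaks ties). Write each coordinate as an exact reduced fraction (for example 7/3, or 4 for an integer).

Clipped polygon: [(16,8) (17,8) (18,12) (16,13)]

1. After x ≥ 16: [(16,4) (18,12) (16,13)]
2. After x ≤ 20: [(16,4) (18,12) (16,13)]
3. After y ≥ 8: [(16,8) (17,8) (18,12) (16,13)]
4. After y ≤ 14: [(16,8) (17,8) (18,12) (16,13)]
5. Canonical ring: [(16,8) (17,8) (18,12) (16,13)]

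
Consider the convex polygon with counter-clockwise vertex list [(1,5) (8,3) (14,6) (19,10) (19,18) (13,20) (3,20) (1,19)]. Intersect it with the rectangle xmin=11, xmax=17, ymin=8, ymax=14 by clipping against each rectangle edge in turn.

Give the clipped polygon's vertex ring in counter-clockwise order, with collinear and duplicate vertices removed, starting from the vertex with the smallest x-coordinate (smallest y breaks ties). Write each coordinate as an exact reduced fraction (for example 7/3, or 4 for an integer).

1. After x ≥ 11: [(11,9/2) (14,6) (19,10) (19,18) (13,20) (11,20)]
2. After x ≤ 17: [(11,9/2) (14,6) (17,42/5) (17,56/3) (13,20) (11,20)]
3. After y ≥ 8: [(11,8) (33/2,8) (17,42/5) (17,56/3) (13,20) (11,20)]
4. After y ≤ 14: [(11,14) (11,8) (33/2,8) (17,42/5) (17,14)]
5. Canonical ring: [(11,8) (33/2,8) (17,42/5) (17,14) (11,14)]

Clipped polygon: [(11,8) (33/2,8) (17,42/5) (17,14) (11,14)]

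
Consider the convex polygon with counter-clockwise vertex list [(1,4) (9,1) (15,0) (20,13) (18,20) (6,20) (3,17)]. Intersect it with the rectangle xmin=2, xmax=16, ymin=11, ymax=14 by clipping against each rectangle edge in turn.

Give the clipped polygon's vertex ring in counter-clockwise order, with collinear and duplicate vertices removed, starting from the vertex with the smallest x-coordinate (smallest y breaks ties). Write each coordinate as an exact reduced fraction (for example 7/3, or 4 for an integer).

1. After x ≥ 2: [(2,21/2) (2,29/8) (9,1) (15,0) (20,13) (18,20) (6,20) (3,17)]
2. After x ≤ 16: [(2,21/2) (2,29/8) (9,1) (15,0) (16,13/5) (16,20) (6,20) (3,17)]
3. After y ≥ 11: [(27/13,11) (16,11) (16,20) (6,20) (3,17)]
4. After y ≤ 14: [(33/13,14) (27/13,11) (16,11) (16,14)]
5. Canonical ring: [(27/13,11) (16,11) (16,14) (33/13,14)]

Clipped polygon: [(27/13,11) (16,11) (16,14) (33/13,14)]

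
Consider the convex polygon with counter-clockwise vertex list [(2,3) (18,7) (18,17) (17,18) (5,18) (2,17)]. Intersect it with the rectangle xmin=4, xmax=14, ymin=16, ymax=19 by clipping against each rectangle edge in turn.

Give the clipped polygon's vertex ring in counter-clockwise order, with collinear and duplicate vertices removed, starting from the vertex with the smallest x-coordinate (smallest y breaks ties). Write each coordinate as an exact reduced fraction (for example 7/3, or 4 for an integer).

Clipped polygon: [(4,16) (14,16) (14,18) (5,18) (4,53/3)]

1. After x ≥ 4: [(4,7/2) (18,7) (18,17) (17,18) (5,18) (4,53/3)]
2. After x ≤ 14: [(4,7/2) (14,6) (14,18) (5,18) (4,53/3)]
3. After y ≥ 16: [(4,16) (14,16) (14,18) (5,18) (4,53/3)]
4. After y ≤ 19: [(4,16) (14,16) (14,18) (5,18) (4,53/3)]
5. Canonical ring: [(4,16) (14,16) (14,18) (5,18) (4,53/3)]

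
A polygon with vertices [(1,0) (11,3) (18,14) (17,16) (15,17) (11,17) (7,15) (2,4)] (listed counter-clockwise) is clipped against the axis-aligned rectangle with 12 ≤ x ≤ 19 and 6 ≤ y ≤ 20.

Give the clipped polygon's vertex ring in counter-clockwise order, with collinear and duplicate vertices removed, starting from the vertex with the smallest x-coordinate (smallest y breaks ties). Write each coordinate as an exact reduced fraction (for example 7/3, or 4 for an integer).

1. After x ≥ 12: [(12,32/7) (18,14) (17,16) (15,17) (12,17)]
2. After x ≤ 19: [(12,32/7) (18,14) (17,16) (15,17) (12,17)]
3. After y ≥ 6: [(12,6) (142/11,6) (18,14) (17,16) (15,17) (12,17)]
4. After y ≤ 20: [(12,6) (142/11,6) (18,14) (17,16) (15,17) (12,17)]
5. Canonical ring: [(12,6) (142/11,6) (18,14) (17,16) (15,17) (12,17)]

Clipped polygon: [(12,6) (142/11,6) (18,14) (17,16) (15,17) (12,17)]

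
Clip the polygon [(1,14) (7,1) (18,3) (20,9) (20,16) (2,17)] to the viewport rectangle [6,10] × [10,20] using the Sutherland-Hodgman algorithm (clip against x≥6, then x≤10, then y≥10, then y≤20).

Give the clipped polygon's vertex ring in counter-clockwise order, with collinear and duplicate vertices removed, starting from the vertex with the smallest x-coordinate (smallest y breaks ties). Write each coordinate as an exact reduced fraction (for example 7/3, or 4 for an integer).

1. After x ≥ 6: [(6,19/6) (7,1) (18,3) (20,9) (20,16) (6,151/9)]
2. After x ≤ 10: [(6,19/6) (7,1) (10,17/11) (10,149/9) (6,151/9)]
3. After y ≥ 10: [(6,10) (10,10) (10,149/9) (6,151/9)]
4. After y ≤ 20: [(6,10) (10,10) (10,149/9) (6,151/9)]
5. Canonical ring: [(6,10) (10,10) (10,149/9) (6,151/9)]

Clipped polygon: [(6,10) (10,10) (10,149/9) (6,151/9)]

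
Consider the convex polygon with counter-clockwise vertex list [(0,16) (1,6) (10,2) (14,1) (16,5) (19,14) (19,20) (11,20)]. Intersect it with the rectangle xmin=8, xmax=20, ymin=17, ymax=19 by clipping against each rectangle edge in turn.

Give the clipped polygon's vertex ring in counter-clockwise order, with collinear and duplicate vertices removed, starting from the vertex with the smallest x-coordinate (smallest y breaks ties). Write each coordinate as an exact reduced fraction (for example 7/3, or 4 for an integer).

1. After x ≥ 8: [(8,208/11) (8,26/9) (10,2) (14,1) (16,5) (19,14) (19,20) (11,20)]
2. After x ≤ 20: [(8,208/11) (8,26/9) (10,2) (14,1) (16,5) (19,14) (19,20) (11,20)]
3. After y ≥ 17: [(8,208/11) (8,17) (19,17) (19,20) (11,20)]
4. After y ≤ 19: [(33/4,19) (8,208/11) (8,17) (19,17) (19,19)]
5. Canonical ring: [(8,17) (19,17) (19,19) (33/4,19) (8,208/11)]

Clipped polygon: [(8,17) (19,17) (19,19) (33/4,19) (8,208/11)]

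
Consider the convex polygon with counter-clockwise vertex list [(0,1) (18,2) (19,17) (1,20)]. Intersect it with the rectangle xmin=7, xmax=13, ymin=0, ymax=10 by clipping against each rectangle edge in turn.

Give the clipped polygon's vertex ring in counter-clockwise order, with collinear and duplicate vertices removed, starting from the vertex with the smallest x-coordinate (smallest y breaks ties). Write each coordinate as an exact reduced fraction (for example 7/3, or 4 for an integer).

Clipped polygon: [(7,25/18) (13,31/18) (13,10) (7,10)]

1. After x ≥ 7: [(7,25/18) (18,2) (19,17) (7,19)]
2. After x ≤ 13: [(7,25/18) (13,31/18) (13,18) (7,19)]
3. After y ≥ 0: [(7,25/18) (13,31/18) (13,18) (7,19)]
4. After y ≤ 10: [(7,10) (7,25/18) (13,31/18) (13,10)]
5. Canonical ring: [(7,25/18) (13,31/18) (13,10) (7,10)]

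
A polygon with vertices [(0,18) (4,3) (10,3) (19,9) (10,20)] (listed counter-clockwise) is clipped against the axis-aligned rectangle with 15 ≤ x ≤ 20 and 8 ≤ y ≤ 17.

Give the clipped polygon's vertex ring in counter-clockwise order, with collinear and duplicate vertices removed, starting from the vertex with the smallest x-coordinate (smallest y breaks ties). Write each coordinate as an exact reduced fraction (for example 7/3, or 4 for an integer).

Clipped polygon: [(15,8) (35/2,8) (19,9) (15,125/9)]

1. After x ≥ 15: [(15,19/3) (19,9) (15,125/9)]
2. After x ≤ 20: [(15,19/3) (19,9) (15,125/9)]
3. After y ≥ 8: [(15,8) (35/2,8) (19,9) (15,125/9)]
4. After y ≤ 17: [(15,8) (35/2,8) (19,9) (15,125/9)]
5. Canonical ring: [(15,8) (35/2,8) (19,9) (15,125/9)]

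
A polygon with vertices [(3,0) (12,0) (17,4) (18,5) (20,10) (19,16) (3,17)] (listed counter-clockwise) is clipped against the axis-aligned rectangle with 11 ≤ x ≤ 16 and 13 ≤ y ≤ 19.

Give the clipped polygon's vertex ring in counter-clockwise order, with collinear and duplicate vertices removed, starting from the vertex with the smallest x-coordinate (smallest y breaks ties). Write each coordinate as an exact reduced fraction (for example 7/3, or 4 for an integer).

Clipped polygon: [(11,13) (16,13) (16,259/16) (11,33/2)]

1. After x ≥ 11: [(11,0) (12,0) (17,4) (18,5) (20,10) (19,16) (11,33/2)]
2. After x ≤ 16: [(11,0) (12,0) (16,16/5) (16,259/16) (11,33/2)]
3. After y ≥ 13: [(11,13) (16,13) (16,259/16) (11,33/2)]
4. After y ≤ 19: [(11,13) (16,13) (16,259/16) (11,33/2)]
5. Canonical ring: [(11,13) (16,13) (16,259/16) (11,33/2)]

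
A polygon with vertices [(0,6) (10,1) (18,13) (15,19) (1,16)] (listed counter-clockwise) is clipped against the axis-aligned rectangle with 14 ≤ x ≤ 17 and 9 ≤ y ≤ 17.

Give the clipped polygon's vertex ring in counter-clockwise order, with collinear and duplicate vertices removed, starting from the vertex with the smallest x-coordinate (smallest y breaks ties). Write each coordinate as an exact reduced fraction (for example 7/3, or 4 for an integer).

1. After x ≥ 14: [(14,7) (18,13) (15,19) (14,263/14)]
2. After x ≤ 17: [(14,7) (17,23/2) (17,15) (15,19) (14,263/14)]
3. After y ≥ 9: [(14,9) (46/3,9) (17,23/2) (17,15) (15,19) (14,263/14)]
4. After y ≤ 17: [(14,17) (14,9) (46/3,9) (17,23/2) (17,15) (16,17)]
5. Canonical ring: [(14,9) (46/3,9) (17,23/2) (17,15) (16,17) (14,17)]

Clipped polygon: [(14,9) (46/3,9) (17,23/2) (17,15) (16,17) (14,17)]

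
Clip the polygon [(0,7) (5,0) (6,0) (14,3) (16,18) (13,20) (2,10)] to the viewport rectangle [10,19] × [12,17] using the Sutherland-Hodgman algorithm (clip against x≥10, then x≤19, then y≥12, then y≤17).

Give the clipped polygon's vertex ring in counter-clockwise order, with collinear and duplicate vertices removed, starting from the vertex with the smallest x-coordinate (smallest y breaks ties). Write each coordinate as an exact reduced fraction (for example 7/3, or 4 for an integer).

1. After x ≥ 10: [(10,3/2) (14,3) (16,18) (13,20) (10,190/11)]
2. After x ≤ 19: [(10,3/2) (14,3) (16,18) (13,20) (10,190/11)]
3. After y ≥ 12: [(10,12) (76/5,12) (16,18) (13,20) (10,190/11)]
4. After y ≤ 17: [(10,17) (10,12) (76/5,12) (238/15,17)]
5. Canonical ring: [(10,12) (76/5,12) (238/15,17) (10,17)]

Clipped polygon: [(10,12) (76/5,12) (238/15,17) (10,17)]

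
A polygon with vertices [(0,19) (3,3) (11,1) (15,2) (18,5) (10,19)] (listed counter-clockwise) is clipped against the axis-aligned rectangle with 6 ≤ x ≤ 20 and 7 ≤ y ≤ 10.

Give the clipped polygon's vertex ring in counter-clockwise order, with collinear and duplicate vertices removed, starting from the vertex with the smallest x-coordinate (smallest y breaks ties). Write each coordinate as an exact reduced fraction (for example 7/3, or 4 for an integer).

Clipped polygon: [(6,7) (118/7,7) (106/7,10) (6,10)]

1. After x ≥ 6: [(6,19) (6,9/4) (11,1) (15,2) (18,5) (10,19)]
2. After x ≤ 20: [(6,19) (6,9/4) (11,1) (15,2) (18,5) (10,19)]
3. After y ≥ 7: [(6,19) (6,7) (118/7,7) (10,19)]
4. After y ≤ 10: [(6,10) (6,7) (118/7,7) (106/7,10)]
5. Canonical ring: [(6,7) (118/7,7) (106/7,10) (6,10)]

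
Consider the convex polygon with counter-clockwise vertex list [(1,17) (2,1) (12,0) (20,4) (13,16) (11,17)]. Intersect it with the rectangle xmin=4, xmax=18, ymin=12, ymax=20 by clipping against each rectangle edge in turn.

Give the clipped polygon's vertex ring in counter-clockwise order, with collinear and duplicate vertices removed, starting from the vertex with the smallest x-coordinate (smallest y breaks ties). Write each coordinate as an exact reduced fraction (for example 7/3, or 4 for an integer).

Clipped polygon: [(4,12) (46/3,12) (13,16) (11,17) (4,17)]

1. After x ≥ 4: [(4,17) (4,4/5) (12,0) (20,4) (13,16) (11,17)]
2. After x ≤ 18: [(4,17) (4,4/5) (12,0) (18,3) (18,52/7) (13,16) (11,17)]
3. After y ≥ 12: [(4,17) (4,12) (46/3,12) (13,16) (11,17)]
4. After y ≤ 20: [(4,17) (4,12) (46/3,12) (13,16) (11,17)]
5. Canonical ring: [(4,12) (46/3,12) (13,16) (11,17) (4,17)]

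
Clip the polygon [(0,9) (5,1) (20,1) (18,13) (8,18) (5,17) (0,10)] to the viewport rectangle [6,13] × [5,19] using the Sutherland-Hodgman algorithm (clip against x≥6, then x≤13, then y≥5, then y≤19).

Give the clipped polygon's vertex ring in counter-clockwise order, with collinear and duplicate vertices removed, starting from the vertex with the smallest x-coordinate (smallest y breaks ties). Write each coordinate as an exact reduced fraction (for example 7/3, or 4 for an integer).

Clipped polygon: [(6,5) (13,5) (13,31/2) (8,18) (6,52/3)]

1. After x ≥ 6: [(6,1) (20,1) (18,13) (8,18) (6,52/3)]
2. After x ≤ 13: [(6,1) (13,1) (13,31/2) (8,18) (6,52/3)]
3. After y ≥ 5: [(6,5) (13,5) (13,31/2) (8,18) (6,52/3)]
4. After y ≤ 19: [(6,5) (13,5) (13,31/2) (8,18) (6,52/3)]
5. Canonical ring: [(6,5) (13,5) (13,31/2) (8,18) (6,52/3)]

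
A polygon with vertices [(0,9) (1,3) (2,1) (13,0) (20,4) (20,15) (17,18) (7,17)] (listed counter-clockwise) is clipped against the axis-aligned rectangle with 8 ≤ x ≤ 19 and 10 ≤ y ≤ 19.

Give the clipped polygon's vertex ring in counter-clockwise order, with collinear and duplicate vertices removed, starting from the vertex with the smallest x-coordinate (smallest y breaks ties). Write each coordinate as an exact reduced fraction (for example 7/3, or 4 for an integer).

Clipped polygon: [(8,10) (19,10) (19,16) (17,18) (8,171/10)]

1. After x ≥ 8: [(8,5/11) (13,0) (20,4) (20,15) (17,18) (8,171/10)]
2. After x ≤ 19: [(8,5/11) (13,0) (19,24/7) (19,16) (17,18) (8,171/10)]
3. After y ≥ 10: [(8,10) (19,10) (19,16) (17,18) (8,171/10)]
4. After y ≤ 19: [(8,10) (19,10) (19,16) (17,18) (8,171/10)]
5. Canonical ring: [(8,10) (19,10) (19,16) (17,18) (8,171/10)]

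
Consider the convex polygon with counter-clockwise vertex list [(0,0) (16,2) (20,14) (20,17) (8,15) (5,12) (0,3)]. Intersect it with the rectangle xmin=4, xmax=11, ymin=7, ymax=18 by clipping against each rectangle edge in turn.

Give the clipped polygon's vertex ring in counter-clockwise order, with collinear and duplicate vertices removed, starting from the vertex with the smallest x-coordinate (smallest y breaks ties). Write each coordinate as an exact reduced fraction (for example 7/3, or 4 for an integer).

1. After x ≥ 4: [(4,1/2) (16,2) (20,14) (20,17) (8,15) (5,12) (4,51/5)]
2. After x ≤ 11: [(4,1/2) (11,11/8) (11,31/2) (8,15) (5,12) (4,51/5)]
3. After y ≥ 7: [(4,7) (11,7) (11,31/2) (8,15) (5,12) (4,51/5)]
4. After y ≤ 18: [(4,7) (11,7) (11,31/2) (8,15) (5,12) (4,51/5)]
5. Canonical ring: [(4,7) (11,7) (11,31/2) (8,15) (5,12) (4,51/5)]

Clipped polygon: [(4,7) (11,7) (11,31/2) (8,15) (5,12) (4,51/5)]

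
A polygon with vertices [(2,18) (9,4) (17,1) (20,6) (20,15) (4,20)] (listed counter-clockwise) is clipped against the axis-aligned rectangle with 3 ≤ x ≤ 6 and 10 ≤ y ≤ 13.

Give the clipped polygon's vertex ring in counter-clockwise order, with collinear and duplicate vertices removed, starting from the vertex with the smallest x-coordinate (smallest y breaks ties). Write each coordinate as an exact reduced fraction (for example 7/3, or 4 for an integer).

1. After x ≥ 3: [(3,19) (3,16) (9,4) (17,1) (20,6) (20,15) (4,20)]
2. After x ≤ 6: [(3,19) (3,16) (6,10) (6,155/8) (4,20)]
3. After y ≥ 10: [(3,19) (3,16) (6,10) (6,155/8) (4,20)]
4. After y ≤ 13: [(9/2,13) (6,10) (6,13)]
5. Canonical ring: [(9/2,13) (6,10) (6,13)]

Clipped polygon: [(9/2,13) (6,10) (6,13)]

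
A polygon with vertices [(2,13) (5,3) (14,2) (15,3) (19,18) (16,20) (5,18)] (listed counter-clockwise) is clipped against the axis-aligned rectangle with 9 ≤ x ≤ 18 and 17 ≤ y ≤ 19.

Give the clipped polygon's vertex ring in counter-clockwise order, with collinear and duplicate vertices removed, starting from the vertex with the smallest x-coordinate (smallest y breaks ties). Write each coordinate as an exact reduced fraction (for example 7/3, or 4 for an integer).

Clipped polygon: [(9,17) (18,17) (18,56/3) (35/2,19) (21/2,19) (9,206/11)]

1. After x ≥ 9: [(9,23/9) (14,2) (15,3) (19,18) (16,20) (9,206/11)]
2. After x ≤ 18: [(9,23/9) (14,2) (15,3) (18,57/4) (18,56/3) (16,20) (9,206/11)]
3. After y ≥ 17: [(9,17) (18,17) (18,56/3) (16,20) (9,206/11)]
4. After y ≤ 19: [(9,17) (18,17) (18,56/3) (35/2,19) (21/2,19) (9,206/11)]
5. Canonical ring: [(9,17) (18,17) (18,56/3) (35/2,19) (21/2,19) (9,206/11)]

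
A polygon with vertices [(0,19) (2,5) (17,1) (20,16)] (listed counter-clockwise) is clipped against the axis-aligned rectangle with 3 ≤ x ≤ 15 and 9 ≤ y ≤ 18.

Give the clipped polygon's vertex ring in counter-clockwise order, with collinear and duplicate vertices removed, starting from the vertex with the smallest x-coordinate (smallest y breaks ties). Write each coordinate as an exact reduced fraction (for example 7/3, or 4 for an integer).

Clipped polygon: [(3,9) (15,9) (15,67/4) (20/3,18) (3,18)]

1. After x ≥ 3: [(3,371/20) (3,71/15) (17,1) (20,16)]
2. After x ≤ 15: [(15,67/4) (3,371/20) (3,71/15) (15,23/15)]
3. After y ≥ 9: [(15,9) (15,67/4) (3,371/20) (3,9)]
4. After y ≤ 18: [(15,9) (15,67/4) (20/3,18) (3,18) (3,9)]
5. Canonical ring: [(3,9) (15,9) (15,67/4) (20/3,18) (3,18)]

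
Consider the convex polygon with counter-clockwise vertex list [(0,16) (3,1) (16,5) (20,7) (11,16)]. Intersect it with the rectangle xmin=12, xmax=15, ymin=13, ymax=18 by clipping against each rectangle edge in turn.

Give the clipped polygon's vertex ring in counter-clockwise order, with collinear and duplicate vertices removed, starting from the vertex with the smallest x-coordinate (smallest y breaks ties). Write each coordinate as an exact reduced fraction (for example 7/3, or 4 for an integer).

1. After x ≥ 12: [(12,49/13) (16,5) (20,7) (12,15)]
2. After x ≤ 15: [(12,49/13) (15,61/13) (15,12) (12,15)]
3. After y ≥ 13: [(12,13) (14,13) (12,15)]
4. After y ≤ 18: [(12,13) (14,13) (12,15)]
5. Canonical ring: [(12,13) (14,13) (12,15)]

Clipped polygon: [(12,13) (14,13) (12,15)]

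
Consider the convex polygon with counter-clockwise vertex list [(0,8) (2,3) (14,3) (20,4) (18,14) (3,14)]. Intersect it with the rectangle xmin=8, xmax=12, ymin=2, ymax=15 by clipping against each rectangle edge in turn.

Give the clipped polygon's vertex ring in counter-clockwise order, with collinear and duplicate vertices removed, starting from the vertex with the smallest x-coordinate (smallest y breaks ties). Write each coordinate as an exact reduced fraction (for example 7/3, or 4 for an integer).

Clipped polygon: [(8,3) (12,3) (12,14) (8,14)]

1. After x ≥ 8: [(8,3) (14,3) (20,4) (18,14) (8,14)]
2. After x ≤ 12: [(8,3) (12,3) (12,14) (8,14)]
3. After y ≥ 2: [(8,3) (12,3) (12,14) (8,14)]
4. After y ≤ 15: [(8,3) (12,3) (12,14) (8,14)]
5. Canonical ring: [(8,3) (12,3) (12,14) (8,14)]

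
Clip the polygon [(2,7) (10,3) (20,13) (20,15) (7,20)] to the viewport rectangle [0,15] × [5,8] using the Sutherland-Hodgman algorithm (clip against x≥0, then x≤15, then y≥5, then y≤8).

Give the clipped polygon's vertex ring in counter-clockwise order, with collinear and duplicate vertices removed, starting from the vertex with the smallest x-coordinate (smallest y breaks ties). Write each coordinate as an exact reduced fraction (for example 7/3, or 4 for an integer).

1. After x ≥ 0: [(2,7) (10,3) (20,13) (20,15) (7,20)]
2. After x ≤ 15: [(2,7) (10,3) (15,8) (15,220/13) (7,20)]
3. After y ≥ 5: [(2,7) (6,5) (12,5) (15,8) (15,220/13) (7,20)]
4. After y ≤ 8: [(31/13,8) (2,7) (6,5) (12,5) (15,8) (15,8)]
5. Canonical ring: [(2,7) (6,5) (12,5) (15,8) (31/13,8)]

Clipped polygon: [(2,7) (6,5) (12,5) (15,8) (31/13,8)]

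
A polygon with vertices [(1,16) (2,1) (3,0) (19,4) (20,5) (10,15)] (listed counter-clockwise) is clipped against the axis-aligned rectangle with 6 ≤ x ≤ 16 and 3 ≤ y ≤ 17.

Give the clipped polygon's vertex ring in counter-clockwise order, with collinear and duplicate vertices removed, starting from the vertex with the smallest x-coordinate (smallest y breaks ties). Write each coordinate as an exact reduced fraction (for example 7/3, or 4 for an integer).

Clipped polygon: [(6,3) (15,3) (16,13/4) (16,9) (10,15) (6,139/9)]

1. After x ≥ 6: [(6,139/9) (6,3/4) (19,4) (20,5) (10,15)]
2. After x ≤ 16: [(6,139/9) (6,3/4) (16,13/4) (16,9) (10,15)]
3. After y ≥ 3: [(6,139/9) (6,3) (15,3) (16,13/4) (16,9) (10,15)]
4. After y ≤ 17: [(6,139/9) (6,3) (15,3) (16,13/4) (16,9) (10,15)]
5. Canonical ring: [(6,3) (15,3) (16,13/4) (16,9) (10,15) (6,139/9)]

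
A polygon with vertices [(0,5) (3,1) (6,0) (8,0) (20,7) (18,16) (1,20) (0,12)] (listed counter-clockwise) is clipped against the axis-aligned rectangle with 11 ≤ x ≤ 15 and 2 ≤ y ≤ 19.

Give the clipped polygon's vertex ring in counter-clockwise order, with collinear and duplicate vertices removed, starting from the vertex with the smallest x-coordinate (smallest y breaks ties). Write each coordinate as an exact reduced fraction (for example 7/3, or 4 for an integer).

Clipped polygon: [(11,2) (80/7,2) (15,49/12) (15,284/17) (11,300/17)]

1. After x ≥ 11: [(11,7/4) (20,7) (18,16) (11,300/17)]
2. After x ≤ 15: [(11,7/4) (15,49/12) (15,284/17) (11,300/17)]
3. After y ≥ 2: [(11,2) (80/7,2) (15,49/12) (15,284/17) (11,300/17)]
4. After y ≤ 19: [(11,2) (80/7,2) (15,49/12) (15,284/17) (11,300/17)]
5. Canonical ring: [(11,2) (80/7,2) (15,49/12) (15,284/17) (11,300/17)]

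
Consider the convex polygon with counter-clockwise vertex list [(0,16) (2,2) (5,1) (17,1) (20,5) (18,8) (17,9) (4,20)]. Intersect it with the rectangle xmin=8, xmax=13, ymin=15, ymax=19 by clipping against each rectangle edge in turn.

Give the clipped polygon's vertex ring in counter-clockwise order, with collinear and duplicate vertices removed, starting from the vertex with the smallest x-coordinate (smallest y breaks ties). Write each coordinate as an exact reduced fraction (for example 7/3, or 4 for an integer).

1. After x ≥ 8: [(8,1) (17,1) (20,5) (18,8) (17,9) (8,216/13)]
2. After x ≤ 13: [(8,1) (13,1) (13,161/13) (8,216/13)]
3. After y ≥ 15: [(8,15) (109/11,15) (8,216/13)]
4. After y ≤ 19: [(8,15) (109/11,15) (8,216/13)]
5. Canonical ring: [(8,15) (109/11,15) (8,216/13)]

Clipped polygon: [(8,15) (109/11,15) (8,216/13)]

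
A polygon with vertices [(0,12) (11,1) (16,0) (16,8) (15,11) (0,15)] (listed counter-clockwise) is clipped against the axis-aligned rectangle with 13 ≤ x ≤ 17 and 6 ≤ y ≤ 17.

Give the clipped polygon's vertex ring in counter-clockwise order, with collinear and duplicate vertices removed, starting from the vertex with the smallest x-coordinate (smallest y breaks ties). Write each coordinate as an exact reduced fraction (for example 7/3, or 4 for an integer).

Clipped polygon: [(13,6) (16,6) (16,8) (15,11) (13,173/15)]

1. After x ≥ 13: [(13,3/5) (16,0) (16,8) (15,11) (13,173/15)]
2. After x ≤ 17: [(13,3/5) (16,0) (16,8) (15,11) (13,173/15)]
3. After y ≥ 6: [(13,6) (16,6) (16,8) (15,11) (13,173/15)]
4. After y ≤ 17: [(13,6) (16,6) (16,8) (15,11) (13,173/15)]
5. Canonical ring: [(13,6) (16,6) (16,8) (15,11) (13,173/15)]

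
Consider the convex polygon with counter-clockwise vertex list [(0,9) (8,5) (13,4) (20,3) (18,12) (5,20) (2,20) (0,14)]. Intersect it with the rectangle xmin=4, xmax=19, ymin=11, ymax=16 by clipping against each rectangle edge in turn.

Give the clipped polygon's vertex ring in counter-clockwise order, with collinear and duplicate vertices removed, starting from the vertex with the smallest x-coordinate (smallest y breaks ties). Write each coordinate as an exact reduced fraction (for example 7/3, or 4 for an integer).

1. After x ≥ 4: [(4,7) (8,5) (13,4) (20,3) (18,12) (5,20) (4,20)]
2. After x ≤ 19: [(4,7) (8,5) (13,4) (19,22/7) (19,15/2) (18,12) (5,20) (4,20)]
3. After y ≥ 11: [(4,11) (164/9,11) (18,12) (5,20) (4,20)]
4. After y ≤ 16: [(4,16) (4,11) (164/9,11) (18,12) (23/2,16)]
5. Canonical ring: [(4,11) (164/9,11) (18,12) (23/2,16) (4,16)]

Clipped polygon: [(4,11) (164/9,11) (18,12) (23/2,16) (4,16)]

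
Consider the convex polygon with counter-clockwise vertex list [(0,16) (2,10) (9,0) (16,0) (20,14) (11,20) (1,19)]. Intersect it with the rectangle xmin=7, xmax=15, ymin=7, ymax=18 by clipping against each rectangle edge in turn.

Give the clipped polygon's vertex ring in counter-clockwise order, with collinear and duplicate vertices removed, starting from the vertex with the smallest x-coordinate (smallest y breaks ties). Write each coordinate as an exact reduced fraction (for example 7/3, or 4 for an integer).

1. After x ≥ 7: [(7,20/7) (9,0) (16,0) (20,14) (11,20) (7,98/5)]
2. After x ≤ 15: [(7,20/7) (9,0) (15,0) (15,52/3) (11,20) (7,98/5)]
3. After y ≥ 7: [(7,7) (15,7) (15,52/3) (11,20) (7,98/5)]
4. After y ≤ 18: [(7,18) (7,7) (15,7) (15,52/3) (14,18)]
5. Canonical ring: [(7,7) (15,7) (15,52/3) (14,18) (7,18)]

Clipped polygon: [(7,7) (15,7) (15,52/3) (14,18) (7,18)]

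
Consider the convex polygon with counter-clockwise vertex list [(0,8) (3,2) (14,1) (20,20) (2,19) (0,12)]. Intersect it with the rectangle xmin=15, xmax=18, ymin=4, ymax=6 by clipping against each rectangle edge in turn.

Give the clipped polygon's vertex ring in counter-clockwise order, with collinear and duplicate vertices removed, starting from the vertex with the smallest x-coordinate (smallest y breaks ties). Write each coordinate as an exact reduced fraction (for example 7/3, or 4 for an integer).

Clipped polygon: [(15,25/6) (296/19,6) (15,6)]

1. After x ≥ 15: [(15,25/6) (20,20) (15,355/18)]
2. After x ≤ 18: [(15,25/6) (18,41/3) (18,179/9) (15,355/18)]
3. After y ≥ 4: [(15,25/6) (18,41/3) (18,179/9) (15,355/18)]
4. After y ≤ 6: [(15,6) (15,25/6) (296/19,6)]
5. Canonical ring: [(15,25/6) (296/19,6) (15,6)]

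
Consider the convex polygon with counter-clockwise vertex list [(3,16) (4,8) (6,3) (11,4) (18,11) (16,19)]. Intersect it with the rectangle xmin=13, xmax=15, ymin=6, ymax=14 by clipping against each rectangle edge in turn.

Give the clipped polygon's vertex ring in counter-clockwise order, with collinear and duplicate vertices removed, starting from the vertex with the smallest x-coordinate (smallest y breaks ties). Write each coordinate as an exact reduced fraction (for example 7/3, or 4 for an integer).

1. After x ≥ 13: [(13,238/13) (13,6) (18,11) (16,19)]
2. After x ≤ 15: [(15,244/13) (13,238/13) (13,6) (15,8)]
3. After y ≥ 6: [(15,244/13) (13,238/13) (13,6) (15,8)]
4. After y ≤ 14: [(15,14) (13,14) (13,6) (15,8)]
5. Canonical ring: [(13,6) (15,8) (15,14) (13,14)]

Clipped polygon: [(13,6) (15,8) (15,14) (13,14)]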